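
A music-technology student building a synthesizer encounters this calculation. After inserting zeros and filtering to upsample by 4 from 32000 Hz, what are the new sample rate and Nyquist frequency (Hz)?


Step 1 — output sample rate after interpolation by L:
fs_out = L * fs_in = 4 * 32000 = 128000 Hz

Step 2 — Nyquist frequency of the output stream:
f_Nyq = fs_out / 2 = 128000 / 2 = 64000.0 Hz

fs_out = 128000 Hz; f_Nyquist = 64000.0 Hz


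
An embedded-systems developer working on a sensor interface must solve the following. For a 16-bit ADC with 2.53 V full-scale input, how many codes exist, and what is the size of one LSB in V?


Step 1 — number of quantization levels:
L = 2^N = 2^16 = 65536

Step 2 — LSB step size:
delta = Vfs / L
      = 2.53 / 65536
      = 3.86e-05 V

Levels = 65536; step size = 3.86e-05 V


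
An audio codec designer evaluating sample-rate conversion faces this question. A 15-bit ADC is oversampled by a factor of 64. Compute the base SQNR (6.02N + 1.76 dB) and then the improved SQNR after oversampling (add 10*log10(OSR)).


Step 1 — baseline SQNR at Nyquist:
SQNR_base = 6.02*N + 1.76
          = 6.02*15 + 1.76
          = 92.06 dB

Step 2 — oversampling processing gain:
G = 10*log10(OSR) = 10*log10(64) = 18.06 dB

Step 3 — total:
SQNR_total = 92.06 + 18.06 = 110.12 dB

Base SQNR = 92.06 dB; oversampled SQNR = 110.12 dB


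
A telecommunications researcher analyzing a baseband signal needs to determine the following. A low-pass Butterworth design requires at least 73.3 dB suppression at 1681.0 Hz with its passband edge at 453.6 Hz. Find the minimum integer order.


Butterworth filter order formula:
n = log10(10^(A/10) - 1) / (2 * log10(f_stop/f_pass))
10^(73.3/10) - 1 = 21379619.895
f_stop/f_pass = 1681.0 / 453.6 = 3.7059
n = 6.4423 -> ceil = 7

7


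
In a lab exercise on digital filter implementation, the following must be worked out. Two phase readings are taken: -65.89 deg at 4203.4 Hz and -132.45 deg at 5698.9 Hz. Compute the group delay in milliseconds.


Group delay from phase difference:
tau = -d(phi)/d(omega)
d(phi) = -66.56 deg = -1.161691 rad
d(omega) = 2*pi*(5698.9 - 4203.4) = 9396.5036 rad/s
tau = -(-1.161691) / 9396.5036
    = 0.1236 ms

0.1236 ms


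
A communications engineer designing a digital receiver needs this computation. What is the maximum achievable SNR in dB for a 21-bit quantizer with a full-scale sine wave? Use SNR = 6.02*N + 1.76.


Theoretical SNR for a full-scale sinusoid:
SNR = 6.02 * N + 1.76
    = 6.02 * 21 + 1.76
    = 126.42 + 1.76
    = 128.18 dB

128.18 dB


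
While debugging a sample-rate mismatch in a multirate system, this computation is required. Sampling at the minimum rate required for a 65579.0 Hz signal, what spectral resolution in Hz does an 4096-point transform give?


Step 1 — Nyquist sampling rate:
fs = 2 * fmax = 2 * 65579.0 = 131158.0 Hz

Step 2 — DFT bin spacing:
df = fs / N = 131158.0 / 4096 = 32.021 Hz

32.021 Hz


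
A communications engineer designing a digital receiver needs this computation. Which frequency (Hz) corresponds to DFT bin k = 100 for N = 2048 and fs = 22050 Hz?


Frequency of DFT bin k:
f_k = k * fs / N
    = 100 * 22050 / 2048
    = 2205000 / 2048
    = 1076.66 Hz

1076.66 Hz


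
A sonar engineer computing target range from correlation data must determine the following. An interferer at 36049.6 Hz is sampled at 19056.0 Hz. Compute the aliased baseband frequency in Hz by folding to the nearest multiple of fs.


Compute the nearest integer multiple of fs to the signal:
n = round(36049.6 / 19056.0) = 2
f_alias = |36049.6 - 2 * 19056.0|
        = |36049.6 - 38112.0|
        = 2062.4 Hz

2062.4


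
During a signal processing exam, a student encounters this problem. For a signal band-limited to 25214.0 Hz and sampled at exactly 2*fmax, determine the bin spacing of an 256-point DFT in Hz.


Step 1 — Nyquist sampling rate:
fs = 2 * fmax = 2 * 25214.0 = 50428.0 Hz

Step 2 — DFT bin spacing:
df = fs / N = 50428.0 / 256 = 196.9844 Hz

196.9844 Hz


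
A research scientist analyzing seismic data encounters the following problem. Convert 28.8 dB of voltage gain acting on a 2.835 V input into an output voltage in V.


Output voltage from dB gain:
V_out = V_in * 10^(gain_dB / 20)
      = 2.835 * 10^(28.8 / 20)
      = 2.835 * 27.542287
      = 78.0824 V

78.0824 V


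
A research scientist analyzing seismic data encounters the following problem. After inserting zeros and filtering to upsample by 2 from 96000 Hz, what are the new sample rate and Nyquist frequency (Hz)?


Step 1 — output sample rate after interpolation by L:
fs_out = L * fs_in = 2 * 96000 = 192000 Hz

Step 2 — Nyquist frequency of the output stream:
f_Nyq = fs_out / 2 = 192000 / 2 = 96000.0 Hz

fs_out = 192000 Hz; f_Nyquist = 96000.0 Hz


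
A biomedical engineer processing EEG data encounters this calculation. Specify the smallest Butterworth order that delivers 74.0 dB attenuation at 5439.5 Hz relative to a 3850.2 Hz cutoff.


Butterworth filter order formula:
n = log10(10^(A/10) - 1) / (2 * log10(f_stop/f_pass))
10^(74.0/10) - 1 = 25118863.3151
f_stop/f_pass = 5439.5 / 3850.2 = 1.4128
n = 24.6542 -> ceil = 25

25


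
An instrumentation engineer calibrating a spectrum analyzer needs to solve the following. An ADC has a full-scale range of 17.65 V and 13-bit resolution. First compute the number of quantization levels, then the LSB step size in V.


Step 1 — number of quantization levels:
L = 2^N = 2^13 = 8192

Step 2 — LSB step size:
delta = Vfs / L
      = 17.65 / 8192
      = 0.00215454 V

Levels = 8192; step size = 0.00215454 V


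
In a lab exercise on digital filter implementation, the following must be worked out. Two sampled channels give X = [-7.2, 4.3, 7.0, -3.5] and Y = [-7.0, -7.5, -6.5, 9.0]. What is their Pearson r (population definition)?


Pearson correlation coefficient (population):
r = cov(X,Y) / (std(X) * std(Y))
Mean X = 0.15, Mean Y = -3.0
Cov(X,Y) = -14.2625
Std(X) = 5.733454, Std(Y) = 6.937218
r = -0.3586

-0.3586


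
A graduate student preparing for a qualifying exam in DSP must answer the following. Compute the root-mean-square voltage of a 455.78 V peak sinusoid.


RMS voltage for a sinusoidal waveform:
V_rms = V_peak / sqrt(2)
      = 455.78 / 1.414214
      = 322.285 V

322.285 V


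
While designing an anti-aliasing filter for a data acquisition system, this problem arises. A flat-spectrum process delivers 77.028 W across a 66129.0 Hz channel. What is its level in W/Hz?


Power spectral density:
PSD = P / BW
    = 77.028 / 66129.0
    = 0.00116481 W/Hz

0.00116481 W/Hz


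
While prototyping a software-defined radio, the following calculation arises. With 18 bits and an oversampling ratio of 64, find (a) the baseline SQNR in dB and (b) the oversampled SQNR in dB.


Step 1 — baseline SQNR at Nyquist:
SQNR_base = 6.02*N + 1.76
          = 6.02*18 + 1.76
          = 110.12 dB

Step 2 — oversampling processing gain:
G = 10*log10(OSR) = 10*log10(64) = 18.06 dB

Step 3 — total:
SQNR_total = 110.12 + 18.06 = 128.18 dB

Base SQNR = 110.12 dB; oversampled SQNR = 128.18 dB


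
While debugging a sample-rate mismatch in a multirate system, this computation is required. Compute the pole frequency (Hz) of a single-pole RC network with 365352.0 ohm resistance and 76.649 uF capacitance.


Cutoff frequency of a first-order RC filter:
fc = 1 / (2 * pi * R * C)
C = 76.649 uF = 7.6649e-05 F
fc = 1 / (2 * pi * 365352.0 * 7.6649e-05)
   = 1 / 175.95347592711
   = 0.005683 Hz

0.005683 Hz


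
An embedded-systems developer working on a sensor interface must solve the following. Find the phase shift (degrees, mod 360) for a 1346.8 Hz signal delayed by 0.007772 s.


Phase shift from frequency and time delay:
phi = 360 * f * t_delay
    = 360 * 1346.8 * 0.007772
    = 3768.24 degrees
    mod 360 = 168.24 degrees

168.24 degrees


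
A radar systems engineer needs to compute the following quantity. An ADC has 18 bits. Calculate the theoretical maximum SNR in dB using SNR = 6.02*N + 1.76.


Theoretical SNR for a full-scale sinusoid:
SNR = 6.02 * N + 1.76
    = 6.02 * 18 + 1.76
    = 108.36 + 1.76
    = 110.12 dB

110.12 dB


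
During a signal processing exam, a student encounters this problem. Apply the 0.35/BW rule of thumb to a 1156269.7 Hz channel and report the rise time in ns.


Rise time from bandwidth relationship:
tr = 0.35 / BW
   = 0.35 / 1156269.7
   = 3.026975454e-07 s
   = 302.6975 ns

302.6975 ns


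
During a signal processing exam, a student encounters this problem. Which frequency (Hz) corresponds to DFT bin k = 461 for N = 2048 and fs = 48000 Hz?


Frequency of DFT bin k:
f_k = k * fs / N
    = 461 * 48000 / 2048
    = 22128000 / 2048
    = 10804.688 Hz

10804.688 Hz


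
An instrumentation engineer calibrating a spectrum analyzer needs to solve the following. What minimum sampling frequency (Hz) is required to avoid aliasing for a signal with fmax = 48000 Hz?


The Nyquist rate is twice the maximum frequency component.
fs_min = 2 * fmax
      = 2 * 48000
      = 96000 Hz

96000


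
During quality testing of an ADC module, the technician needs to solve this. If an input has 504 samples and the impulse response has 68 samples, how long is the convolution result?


Linear convolution output length:
L = N + M - 1
  = 504 + 68 - 1
  = 571 samples

571


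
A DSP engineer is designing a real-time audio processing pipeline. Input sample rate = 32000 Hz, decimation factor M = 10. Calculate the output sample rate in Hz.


Decimation reduces the sample rate:
fs_out = fs_in / M
       = 32000 / 10
       = 3200.0 Hz

3200.0 Hz


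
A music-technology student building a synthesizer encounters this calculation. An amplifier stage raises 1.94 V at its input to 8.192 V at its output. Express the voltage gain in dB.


Voltage gain in dB:
G = 20 * log10(Vout / Vin)
  = 20 * log10(8.192 / 1.94)
  = 20 * log10(4.22268)
  = 20 * 0.625588
  = 12.51 dB

12.51 dB


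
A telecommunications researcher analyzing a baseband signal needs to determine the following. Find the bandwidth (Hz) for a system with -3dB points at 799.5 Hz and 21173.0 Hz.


Bandwidth is the difference of -3dB frequencies:
BW = f_high - f_low
   = 21173.0 - 799.5
   = 20373.5 Hz

20373.5 Hz


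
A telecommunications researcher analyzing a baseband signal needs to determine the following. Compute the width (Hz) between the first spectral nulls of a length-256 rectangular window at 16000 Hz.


Main lobe width for a rectangular window:
Width = 2 * fs / N
      = 2 * 16000 / 256
      = 32000 / 256
      = 125.0 Hz

125.0 Hz


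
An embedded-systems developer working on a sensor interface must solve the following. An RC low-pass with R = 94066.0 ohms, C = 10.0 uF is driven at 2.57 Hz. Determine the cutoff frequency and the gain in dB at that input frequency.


Step 1 — cutoff frequency:
fc = 1 / (2*pi*R*C)
C = 10.0 uF = 1e-05 F
fc = 1 / (2*pi*94066.0*1e-05)
   = 0.169195 Hz

Step 2 — magnitude at f = 2.57 Hz:
|H(f)| = 1 / sqrt(1 + (f/fc)^2)
f/fc = 2.57 / 0.169195 = 15.189574
|H| = 1 / sqrt(1 + 230.723158) = 0.0656924
|H|_dB = 20*log10(0.0656924) = -23.65 dB

fc = 0.169195 Hz; |H(2.57 Hz)| = -23.65 dB


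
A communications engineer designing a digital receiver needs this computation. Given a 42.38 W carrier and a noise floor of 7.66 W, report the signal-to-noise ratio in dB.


SNR in decibels:
SNR = 10 * log10(Ps / Pn)
    = 10 * log10(42.38 / 7.66)
    = 10 * log10(5.5326)
    = 10 * 0.7429
    = 7.43 dB

7.43 dB


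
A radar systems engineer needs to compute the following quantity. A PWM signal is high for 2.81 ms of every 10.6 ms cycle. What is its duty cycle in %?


Duty cycle as a percentage:
DC = (t_on / T) * 100
   = (2.81 / 10.6) * 100
   = 0.265094 * 100
   = 26.51 %

26.51 %


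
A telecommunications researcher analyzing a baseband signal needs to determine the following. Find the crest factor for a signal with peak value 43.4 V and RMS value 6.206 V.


Crest factor is the ratio of peak to RMS:
CF = V_peak / V_rms
   = 43.4 / 6.206
   = 6.9932

6.9932


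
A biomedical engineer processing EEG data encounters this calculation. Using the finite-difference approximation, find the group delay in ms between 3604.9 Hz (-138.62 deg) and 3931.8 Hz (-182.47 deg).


Group delay from phase difference:
tau = -d(phi)/d(omega)
d(phi) = -43.85 deg = -0.765327 rad
d(omega) = 2*pi*(3931.8 - 3604.9) = 2053.9733 rad/s
tau = -(-0.765327) / 2053.9733
    = 0.3726 ms

0.3726 ms


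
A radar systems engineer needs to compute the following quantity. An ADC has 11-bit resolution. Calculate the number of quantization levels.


Number of quantization levels = 2^N
= 2^11
= 2048

2048


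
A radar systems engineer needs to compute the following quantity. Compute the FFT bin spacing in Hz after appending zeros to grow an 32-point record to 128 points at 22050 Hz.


Frequency resolution after zero-padding:
N_padded = 32 * 4 = 128
df = fs / N_padded
   = 22050 / 128
   = 172.2656 Hz

172.2656 Hz


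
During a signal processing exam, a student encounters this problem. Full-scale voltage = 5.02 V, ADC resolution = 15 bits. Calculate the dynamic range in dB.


Dynamic range from full-scale to LSB:
V_min = V_max / 2^bits = 5.02 / 2^15
DR = 20 * log10(V_max / V_min)
   = 20 * log10(2^15)
   = 20 * 15 * log10(2)
   = 90.31 dB

90.31 dB


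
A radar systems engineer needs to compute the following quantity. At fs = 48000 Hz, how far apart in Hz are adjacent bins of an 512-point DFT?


DFT frequency resolution:
df = fs / N
   = 48000 / 512
   = 93.75 Hz

93.75 Hz


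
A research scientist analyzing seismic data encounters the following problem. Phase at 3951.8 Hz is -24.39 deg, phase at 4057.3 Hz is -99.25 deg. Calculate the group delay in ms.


Group delay from phase difference:
tau = -d(phi)/d(omega)
d(phi) = -74.86 deg = -1.306553 rad
d(omega) = 2*pi*(4057.3 - 3951.8) = 662.876 rad/s
tau = -(-1.306553) / 662.876
    = 1.971 ms

1.971 ms


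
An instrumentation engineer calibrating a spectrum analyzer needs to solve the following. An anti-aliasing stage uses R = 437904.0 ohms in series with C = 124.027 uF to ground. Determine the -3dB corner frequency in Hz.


Cutoff frequency of a first-order RC filter:
fc = 1 / (2 * pi * R * C)
C = 124.027 uF = 0.000124027 F
fc = 1 / (2 * pi * 437904.0 * 0.000124027)
   = 1 / 341.25185402907
   = 0.00293 Hz

0.00293 Hz


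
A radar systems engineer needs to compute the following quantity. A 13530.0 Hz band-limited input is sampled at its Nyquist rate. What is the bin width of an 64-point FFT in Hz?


Step 1 — Nyquist sampling rate:
fs = 2 * fmax = 2 * 13530.0 = 27060.0 Hz

Step 2 — DFT bin spacing:
df = fs / N = 27060.0 / 64 = 422.8125 Hz

422.8125 Hz


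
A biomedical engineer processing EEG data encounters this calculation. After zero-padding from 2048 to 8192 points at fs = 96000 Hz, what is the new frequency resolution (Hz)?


Frequency resolution after zero-padding:
N_padded = 2048 * 4 = 8192
df = fs / N_padded
   = 96000 / 8192
   = 11.7188 Hz

11.7188 Hz


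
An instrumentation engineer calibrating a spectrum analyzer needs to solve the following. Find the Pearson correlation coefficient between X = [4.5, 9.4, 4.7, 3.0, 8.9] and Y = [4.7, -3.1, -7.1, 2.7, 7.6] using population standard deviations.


Pearson correlation coefficient (population):
r = cov(X,Y) / (std(X) * std(Y))
Mean X = 6.1, Mean Y = 0.96
Cov(X,Y) = 1.02
Std(X) = 2.563591, Std(Y) = 5.339513
r = 0.0745

0.0745


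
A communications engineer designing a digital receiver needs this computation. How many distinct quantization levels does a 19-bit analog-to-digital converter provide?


Number of quantization levels = 2^N
= 2^19
= 524288

524288


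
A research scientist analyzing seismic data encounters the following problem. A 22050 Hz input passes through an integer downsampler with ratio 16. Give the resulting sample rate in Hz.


Decimation reduces the sample rate:
fs_out = fs_in / M
       = 22050 / 16
       = 1378.125 Hz

1378.125 Hz


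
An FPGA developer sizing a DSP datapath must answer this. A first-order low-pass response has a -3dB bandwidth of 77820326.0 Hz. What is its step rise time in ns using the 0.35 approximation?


Rise time from bandwidth relationship:
tr = 0.35 / BW
   = 0.35 / 77820326.0
   = 4.497539627e-09 s
   = 4.4975 ns

4.4975 ns


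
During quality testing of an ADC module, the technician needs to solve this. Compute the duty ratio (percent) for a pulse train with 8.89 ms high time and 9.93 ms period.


Duty cycle as a percentage:
DC = (t_on / T) * 100
   = (8.89 / 9.93) * 100
   = 0.895267 * 100
   = 89.53 %

89.53 %


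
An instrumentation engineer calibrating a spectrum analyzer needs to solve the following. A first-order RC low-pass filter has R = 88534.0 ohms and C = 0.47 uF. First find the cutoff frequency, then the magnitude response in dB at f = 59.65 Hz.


Step 1 — cutoff frequency:
fc = 1 / (2*pi*R*C)
C = 0.47 uF = 4.7e-07 F
fc = 1 / (2*pi*88534.0*4.7e-07)
   = 3.82483 Hz

Step 2 — magnitude at f = 59.65 Hz:
|H(f)| = 1 / sqrt(1 + (f/fc)^2)
f/fc = 59.65 / 3.82483 = 15.595464
|H| = 1 / sqrt(1 + 243.218497) = 0.0639898
|H|_dB = 20*log10(0.0639898) = -23.88 dB

fc = 3.82483 Hz; |H(59.65 Hz)| = -23.88 dB


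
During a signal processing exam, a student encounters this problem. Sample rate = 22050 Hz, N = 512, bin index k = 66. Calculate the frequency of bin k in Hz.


Frequency of DFT bin k:
f_k = k * fs / N
    = 66 * 22050 / 512
    = 1455300 / 512
    = 2842.383 Hz

2842.383 Hz


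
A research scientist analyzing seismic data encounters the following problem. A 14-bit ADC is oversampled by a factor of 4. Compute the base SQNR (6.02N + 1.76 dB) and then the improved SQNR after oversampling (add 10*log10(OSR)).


Step 1 — baseline SQNR at Nyquist:
SQNR_base = 6.02*N + 1.76
          = 6.02*14 + 1.76
          = 86.04 dB

Step 2 — oversampling processing gain:
G = 10*log10(OSR) = 10*log10(4) = 6.02 dB

Step 3 — total:
SQNR_total = 86.04 + 6.02 = 92.06 dB

Base SQNR = 86.04 dB; oversampled SQNR = 92.06 dB


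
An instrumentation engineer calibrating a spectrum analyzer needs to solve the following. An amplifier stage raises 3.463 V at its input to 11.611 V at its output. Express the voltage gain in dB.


Voltage gain in dB:
G = 20 * log10(Vout / Vin)
  = 20 * log10(11.611 / 3.463)
  = 20 * log10(3.352873)
  = 20 * 0.525417
  = 10.51 dB

10.51 dB


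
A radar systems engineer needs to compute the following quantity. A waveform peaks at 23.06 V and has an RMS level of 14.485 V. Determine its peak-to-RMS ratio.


Crest factor is the ratio of peak to RMS:
CF = V_peak / V_rms
   = 23.06 / 14.485
   = 1.592

1.592


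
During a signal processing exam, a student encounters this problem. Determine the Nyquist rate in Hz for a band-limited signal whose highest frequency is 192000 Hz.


The Nyquist rate is twice the maximum frequency component.
fs_min = 2 * fmax
      = 2 * 192000
      = 384000 Hz

384000


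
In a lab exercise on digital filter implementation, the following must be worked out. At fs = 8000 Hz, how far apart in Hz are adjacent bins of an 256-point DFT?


DFT frequency resolution:
df = fs / N
   = 8000 / 256
   = 31.25 Hz

31.25 Hz


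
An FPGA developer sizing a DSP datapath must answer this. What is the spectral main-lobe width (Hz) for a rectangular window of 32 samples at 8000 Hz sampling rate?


Main lobe width for a rectangular window:
Width = 2 * fs / N
      = 2 * 8000 / 32
      = 16000 / 32
      = 500.0 Hz

500.0 Hz


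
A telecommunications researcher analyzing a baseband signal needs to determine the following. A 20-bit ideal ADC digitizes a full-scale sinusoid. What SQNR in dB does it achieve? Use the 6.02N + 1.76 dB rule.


Theoretical SNR for a full-scale sinusoid:
SNR = 6.02 * N + 1.76
    = 6.02 * 20 + 1.76
    = 120.4 + 1.76
    = 122.16 dB

122.16 dB


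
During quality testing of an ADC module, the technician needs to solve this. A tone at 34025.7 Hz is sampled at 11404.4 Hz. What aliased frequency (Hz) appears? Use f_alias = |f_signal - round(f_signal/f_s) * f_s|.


Compute the nearest integer multiple of fs to the signal:
n = round(34025.7 / 11404.4) = 3
f_alias = |34025.7 - 3 * 11404.4|
        = |34025.7 - 34213.2|
        = 187.5 Hz

187.5


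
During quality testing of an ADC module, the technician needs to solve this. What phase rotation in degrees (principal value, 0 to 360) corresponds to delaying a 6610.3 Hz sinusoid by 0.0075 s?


Phase shift from frequency and time delay:
phi = 360 * f * t_delay
    = 360 * 6610.3 * 0.0075
    = 17847.81 degrees
    mod 360 = 207.81 degrees

207.81 degrees


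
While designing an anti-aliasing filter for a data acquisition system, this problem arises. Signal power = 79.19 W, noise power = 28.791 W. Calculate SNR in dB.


SNR in decibels:
SNR = 10 * log10(Ps / Pn)
    = 10 * log10(79.19 / 28.791)
    = 10 * log10(2.7505)
    = 10 * 0.4394
    = 4.39 dB

4.39 dB


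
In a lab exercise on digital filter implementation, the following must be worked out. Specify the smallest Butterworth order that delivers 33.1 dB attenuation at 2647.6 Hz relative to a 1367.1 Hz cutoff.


Butterworth filter order formula:
n = log10(10^(A/10) - 1) / (2 * log10(f_stop/f_pass))
10^(33.1/10) - 1 = 2040.7379
f_stop/f_pass = 2647.6 / 1367.1 = 1.9367
n = 5.7651 -> ceil = 6

6


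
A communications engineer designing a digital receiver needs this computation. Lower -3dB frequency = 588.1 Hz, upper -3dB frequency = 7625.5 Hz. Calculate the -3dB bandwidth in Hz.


Bandwidth is the difference of -3dB frequencies:
BW = f_high - f_low
   = 7625.5 - 588.1
   = 7037.4 Hz

7037.4 Hz


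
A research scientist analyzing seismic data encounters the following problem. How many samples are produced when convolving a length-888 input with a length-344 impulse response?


Linear convolution output length:
L = N + M - 1
  = 888 + 344 - 1
  = 1231 samples

1231


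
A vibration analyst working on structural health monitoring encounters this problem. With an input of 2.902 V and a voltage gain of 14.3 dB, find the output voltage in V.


Output voltage from dB gain:
V_out = V_in * 10^(gain_dB / 20)
      = 2.902 * 10^(14.3 / 20)
      = 2.902 * 5.188
      = 15.0556 V

15.0556 V


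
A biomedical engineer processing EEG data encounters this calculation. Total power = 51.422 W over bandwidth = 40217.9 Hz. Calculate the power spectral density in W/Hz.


Power spectral density:
PSD = P / BW
    = 51.422 / 40217.9
    = 0.00127858 W/Hz

0.00127858 W/Hz


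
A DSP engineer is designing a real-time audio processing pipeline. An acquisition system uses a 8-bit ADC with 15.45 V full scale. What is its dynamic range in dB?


Dynamic range from full-scale to LSB:
V_min = V_max / 2^bits = 15.45 / 2^8
DR = 20 * log10(V_max / V_min)
   = 20 * log10(2^8)
   = 20 * 8 * log10(2)
   = 48.16 dB

48.16 dB


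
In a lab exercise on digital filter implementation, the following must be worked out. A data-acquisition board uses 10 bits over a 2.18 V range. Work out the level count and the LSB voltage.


Step 1 — number of quantization levels:
L = 2^N = 2^10 = 1024

Step 2 — LSB step size:
delta = Vfs / L
      = 2.18 / 1024
      = 0.00212891 V

Levels = 1024; step size = 0.00212891 V


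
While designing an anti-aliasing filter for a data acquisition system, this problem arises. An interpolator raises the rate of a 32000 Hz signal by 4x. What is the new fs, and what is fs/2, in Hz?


Step 1 — output sample rate after interpolation by L:
fs_out = L * fs_in = 4 * 32000 = 128000 Hz

Step 2 — Nyquist frequency of the output stream:
f_Nyq = fs_out / 2 = 128000 / 2 = 64000.0 Hz

fs_out = 128000 Hz; f_Nyquist = 64000.0 Hz


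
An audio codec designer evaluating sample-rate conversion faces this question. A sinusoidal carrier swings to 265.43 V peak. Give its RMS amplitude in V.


RMS voltage for a sinusoidal waveform:
V_rms = V_peak / sqrt(2)
      = 265.43 / 1.414214
      = 187.687 V

187.687 V


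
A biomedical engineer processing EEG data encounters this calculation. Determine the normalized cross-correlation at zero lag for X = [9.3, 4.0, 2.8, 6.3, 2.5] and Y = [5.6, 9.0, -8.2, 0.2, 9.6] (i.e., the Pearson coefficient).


Pearson correlation coefficient (population):
r = cov(X,Y) / (std(X) * std(Y))
Mean X = 4.98, Mean Y = 3.24
Cov(X,Y) = 1.9408
Std(X) = 2.540394, Std(Y) = 6.622869
r = 0.1154

0.1154


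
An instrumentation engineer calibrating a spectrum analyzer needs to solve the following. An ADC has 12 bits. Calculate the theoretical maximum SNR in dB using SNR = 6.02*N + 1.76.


Theoretical SNR for a full-scale sinusoid:
SNR = 6.02 * N + 1.76
    = 6.02 * 12 + 1.76
    = 72.24 + 1.76
    = 74.0 dB

74.0 dB


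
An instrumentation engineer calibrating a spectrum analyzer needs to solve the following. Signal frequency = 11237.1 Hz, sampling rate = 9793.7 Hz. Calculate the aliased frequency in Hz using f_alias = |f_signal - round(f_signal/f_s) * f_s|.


Compute the nearest integer multiple of fs to the signal:
n = round(11237.1 / 9793.7) = 1
f_alias = |11237.1 - 1 * 9793.7|
        = |11237.1 - 9793.7|
        = 1443.4 Hz

1443.4


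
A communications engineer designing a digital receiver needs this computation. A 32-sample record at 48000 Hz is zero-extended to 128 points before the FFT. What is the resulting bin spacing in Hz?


Frequency resolution after zero-padding:
N_padded = 32 * 4 = 128
df = fs / N_padded
   = 48000 / 128
   = 375.0 Hz

375.0 Hz


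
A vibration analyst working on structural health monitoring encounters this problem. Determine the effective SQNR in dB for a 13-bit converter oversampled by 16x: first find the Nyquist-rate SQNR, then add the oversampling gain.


Step 1 — baseline SQNR at Nyquist:
SQNR_base = 6.02*N + 1.76
          = 6.02*13 + 1.76
          = 80.02 dB

Step 2 — oversampling processing gain:
G = 10*log10(OSR) = 10*log10(16) = 12.04 dB

Step 3 — total:
SQNR_total = 80.02 + 12.04 = 92.06 dB

Base SQNR = 80.02 dB; oversampled SQNR = 92.06 dB


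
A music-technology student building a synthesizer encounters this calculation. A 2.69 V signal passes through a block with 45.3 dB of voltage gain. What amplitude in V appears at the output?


Output voltage from dB gain:
V_out = V_in * 10^(gain_dB / 20)
      = 2.69 * 10^(45.3 / 20)
      = 2.69 * 184.0772
      = 495.1677 V

495.1677 V


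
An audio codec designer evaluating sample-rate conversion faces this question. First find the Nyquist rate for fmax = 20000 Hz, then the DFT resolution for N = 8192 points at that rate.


Step 1 — Nyquist sampling rate:
fs = 2 * fmax = 2 * 20000 = 40000 Hz

Step 2 — DFT bin spacing:
df = fs / N = 40000 / 8192 = 4.8828 Hz

4.8828 Hz


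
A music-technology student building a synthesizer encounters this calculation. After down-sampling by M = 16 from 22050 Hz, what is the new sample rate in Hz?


Decimation reduces the sample rate:
fs_out = fs_in / M
       = 22050 / 16
       = 1378.125 Hz

1378.125 Hz


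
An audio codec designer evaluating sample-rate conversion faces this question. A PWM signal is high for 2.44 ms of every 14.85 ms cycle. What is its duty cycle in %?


Duty cycle as a percentage:
DC = (t_on / T) * 100
   = (2.44 / 14.85) * 100
   = 0.16431 * 100
   = 16.43 %

16.43 %


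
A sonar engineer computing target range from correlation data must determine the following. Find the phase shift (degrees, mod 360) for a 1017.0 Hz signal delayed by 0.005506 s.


Phase shift from frequency and time delay:
phi = 360 * f * t_delay
    = 360 * 1017.0 * 0.005506
    = 2015.86 degrees
    mod 360 = 215.86 degrees

215.86 degrees


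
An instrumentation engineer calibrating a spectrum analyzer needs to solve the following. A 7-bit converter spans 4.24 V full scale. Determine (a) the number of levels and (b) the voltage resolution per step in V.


Step 1 — number of quantization levels:
L = 2^N = 2^7 = 128

Step 2 — LSB step size:
delta = Vfs / L
      = 4.24 / 128
      = 0.033125 V

Levels = 128; step size = 0.033125 V


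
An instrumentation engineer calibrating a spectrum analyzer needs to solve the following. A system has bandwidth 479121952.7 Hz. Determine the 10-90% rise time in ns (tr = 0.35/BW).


Rise time from bandwidth relationship:
tr = 0.35 / BW
   = 0.35 / 479121952.7
   = 7.305029503e-10 s
   = 0.7305 ns

0.7305 ns


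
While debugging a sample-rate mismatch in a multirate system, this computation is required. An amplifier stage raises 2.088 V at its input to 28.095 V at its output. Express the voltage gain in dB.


Voltage gain in dB:
G = 20 * log10(Vout / Vin)
  = 20 * log10(28.095 / 2.088)
  = 20 * log10(13.45546)
  = 20 * 1.128899
  = 22.58 dB

22.58 dB


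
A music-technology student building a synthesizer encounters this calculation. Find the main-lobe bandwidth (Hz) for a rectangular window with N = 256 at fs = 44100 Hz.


Main lobe width for a rectangular window:
Width = 2 * fs / N
      = 2 * 44100 / 256
      = 88200 / 256
      = 344.531 Hz

344.531 Hz


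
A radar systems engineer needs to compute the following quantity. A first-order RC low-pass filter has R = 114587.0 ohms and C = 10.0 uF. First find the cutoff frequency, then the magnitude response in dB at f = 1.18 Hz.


Step 1 — cutoff frequency:
fc = 1 / (2*pi*R*C)
C = 10.0 uF = 1e-05 F
fc = 1 / (2*pi*114587.0*1e-05)
   = 0.138894 Hz

Step 2 — magnitude at f = 1.18 Hz:
|H(f)| = 1 / sqrt(1 + (f/fc)^2)
f/fc = 1.18 / 0.138894 = 8.495687
|H| = 1 / sqrt(1 + 72.176698) = 0.1168998
|H|_dB = 20*log10(0.1168998) = -18.64 dB

fc = 0.138894 Hz; |H(1.18 Hz)| = -18.64 dB


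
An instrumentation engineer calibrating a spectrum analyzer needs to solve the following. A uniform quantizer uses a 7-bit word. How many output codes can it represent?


Number of quantization levels = 2^N
= 2^7
= 128

128


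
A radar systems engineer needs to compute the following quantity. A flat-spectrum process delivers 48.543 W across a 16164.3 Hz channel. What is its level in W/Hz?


Power spectral density:
PSD = P / BW
    = 48.543 / 16164.3
    = 0.0030031 W/Hz

0.0030031 W/Hz


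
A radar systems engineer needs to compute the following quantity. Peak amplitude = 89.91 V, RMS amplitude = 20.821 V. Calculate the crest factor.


Crest factor is the ratio of peak to RMS:
CF = V_peak / V_rms
   = 89.91 / 20.821
   = 4.3182

4.3182


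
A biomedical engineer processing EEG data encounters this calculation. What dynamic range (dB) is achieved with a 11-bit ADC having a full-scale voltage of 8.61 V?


Dynamic range from full-scale to LSB:
V_min = V_max / 2^bits = 8.61 / 2^11
DR = 20 * log10(V_max / V_min)
   = 20 * log10(2^11)
   = 20 * 11 * log10(2)
   = 66.23 dB

66.23 dB


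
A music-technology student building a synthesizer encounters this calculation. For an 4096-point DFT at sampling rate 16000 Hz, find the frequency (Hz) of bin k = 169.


Frequency of DFT bin k:
f_k = k * fs / N
    = 169 * 16000 / 4096
    = 2704000 / 4096
    = 660.156 Hz

660.156 Hz


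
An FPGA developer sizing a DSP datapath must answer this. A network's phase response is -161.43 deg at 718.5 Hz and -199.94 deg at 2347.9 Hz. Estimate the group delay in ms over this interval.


Group delay from phase difference:
tau = -d(phi)/d(omega)
d(phi) = -38.51 deg = -0.672126 rad
d(omega) = 2*pi*(2347.9 - 718.5) = 10237.8221 rad/s
tau = -(-0.672126) / 10237.8221
    = 0.0657 ms

0.0657 ms


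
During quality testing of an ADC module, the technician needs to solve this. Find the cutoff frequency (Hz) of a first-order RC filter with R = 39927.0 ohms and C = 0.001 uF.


Cutoff frequency of a first-order RC filter:
fc = 1 / (2 * pi * R * C)
C = 0.001 uF = 1e-09 F
fc = 1 / (2 * pi * 39927.0 * 1e-09)
   = 1 / 0.00025086873975976
   = 3986.148298 Hz

3986.148298 Hz


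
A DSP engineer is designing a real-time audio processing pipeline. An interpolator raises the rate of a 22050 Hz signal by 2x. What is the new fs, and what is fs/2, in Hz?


Step 1 — output sample rate after interpolation by L:
fs_out = L * fs_in = 2 * 22050 = 44100 Hz

Step 2 — Nyquist frequency of the output stream:
f_Nyq = fs_out / 2 = 44100 / 2 = 22050.0 Hz

fs_out = 44100 Hz; f_Nyquist = 22050.0 Hz


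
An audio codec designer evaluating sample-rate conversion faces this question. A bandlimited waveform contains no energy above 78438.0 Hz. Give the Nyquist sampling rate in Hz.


The Nyquist rate is twice the maximum frequency component.
fs_min = 2 * fmax
      = 2 * 78438.0
      = 156876.0 Hz

156876.0


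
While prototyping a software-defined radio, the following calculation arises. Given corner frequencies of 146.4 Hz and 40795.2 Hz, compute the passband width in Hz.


Bandwidth is the difference of -3dB frequencies:
BW = f_high - f_low
   = 40795.2 - 146.4
   = 40648.8 Hz

40648.8 Hz


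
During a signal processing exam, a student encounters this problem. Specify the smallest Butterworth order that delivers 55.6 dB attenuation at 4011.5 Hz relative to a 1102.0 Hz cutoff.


Butterworth filter order formula:
n = log10(10^(A/10) - 1) / (2 * log10(f_stop/f_pass))
10^(55.6/10) - 1 = 363077.0548
f_stop/f_pass = 4011.5 / 1102.0 = 3.6402
n = 4.9543 -> ceil = 5

5


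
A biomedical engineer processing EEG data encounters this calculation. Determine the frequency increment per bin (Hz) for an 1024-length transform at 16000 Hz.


DFT frequency resolution:
df = fs / N
   = 16000 / 1024
   = 15.625 Hz

15.625 Hz


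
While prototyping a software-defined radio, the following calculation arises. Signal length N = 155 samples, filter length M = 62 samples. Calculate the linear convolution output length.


Linear convolution output length:
L = N + M - 1
  = 155 + 62 - 1
  = 216 samples

216


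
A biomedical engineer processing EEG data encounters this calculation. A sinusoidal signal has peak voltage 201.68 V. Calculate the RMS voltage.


RMS voltage for a sinusoidal waveform:
V_rms = V_peak / sqrt(2)
      = 201.68 / 1.414214
      = 142.609 V

142.609 V


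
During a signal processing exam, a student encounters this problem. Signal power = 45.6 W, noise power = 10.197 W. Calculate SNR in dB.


SNR in decibels:
SNR = 10 * log10(Ps / Pn)
    = 10 * log10(45.6 / 10.197)
    = 10 * log10(4.4719)
    = 10 * 0.6505
    = 6.5 dB

6.5 dB


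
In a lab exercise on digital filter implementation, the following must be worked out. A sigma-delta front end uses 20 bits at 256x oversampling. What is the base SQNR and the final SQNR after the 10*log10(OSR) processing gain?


Step 1 — baseline SQNR at Nyquist:
SQNR_base = 6.02*N + 1.76
          = 6.02*20 + 1.76
          = 122.16 dB

Step 2 — oversampling processing gain:
G = 10*log10(OSR) = 10*log10(256) = 24.08 dB

Step 3 — total:
SQNR_total = 122.16 + 24.08 = 146.24 dB

Base SQNR = 122.16 dB; oversampled SQNR = 146.24 dB


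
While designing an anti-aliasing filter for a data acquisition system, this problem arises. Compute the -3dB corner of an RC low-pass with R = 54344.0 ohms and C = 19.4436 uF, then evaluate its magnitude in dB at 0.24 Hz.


Step 1 — cutoff frequency:
fc = 1 / (2*pi*R*C)
C = 19.4436 uF = 1.94436e-05 F
fc = 1 / (2*pi*54344.0*1.94436e-05)
   = 0.150623 Hz

Step 2 — magnitude at f = 0.24 Hz:
|H(f)| = 1 / sqrt(1 + (f/fc)^2)
f/fc = 0.24 / 0.150623 = 1.593382
|H| = 1 / sqrt(1 + 2.538866) = 0.5315792
|H|_dB = 20*log10(0.5315792) = -5.49 dB

fc = 0.150623 Hz; |H(0.24 Hz)| = -5.49 dB


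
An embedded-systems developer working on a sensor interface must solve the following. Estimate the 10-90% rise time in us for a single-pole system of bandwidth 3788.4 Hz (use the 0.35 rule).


Rise time from bandwidth relationship:
tr = 0.35 / BW
   = 0.35 / 3788.4
   = 9.238728751e-05 s
   = 92.3873 us

92.3873 us


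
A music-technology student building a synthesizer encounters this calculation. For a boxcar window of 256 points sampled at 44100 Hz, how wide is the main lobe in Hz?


Main lobe width for a rectangular window:
Width = 2 * fs / N
      = 2 * 44100 / 256
      = 88200 / 256
      = 344.531 Hz

344.531 Hz


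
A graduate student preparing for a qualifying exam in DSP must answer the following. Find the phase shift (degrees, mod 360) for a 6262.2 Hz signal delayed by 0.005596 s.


Phase shift from frequency and time delay:
phi = 360 * f * t_delay
    = 360 * 6262.2 * 0.005596
    = 12615.58 degrees
    mod 360 = 15.58 degrees

15.58 degrees


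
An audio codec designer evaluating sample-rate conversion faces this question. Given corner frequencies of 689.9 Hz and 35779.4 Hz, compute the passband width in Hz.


Bandwidth is the difference of -3dB frequencies:
BW = f_high - f_low
   = 35779.4 - 689.9
   = 35089.5 Hz

35089.5 Hz


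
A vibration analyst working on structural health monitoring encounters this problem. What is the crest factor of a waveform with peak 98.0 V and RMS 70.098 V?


Crest factor is the ratio of peak to RMS:
CF = V_peak / V_rms
   = 98.0 / 70.098
   = 1.398

1.398


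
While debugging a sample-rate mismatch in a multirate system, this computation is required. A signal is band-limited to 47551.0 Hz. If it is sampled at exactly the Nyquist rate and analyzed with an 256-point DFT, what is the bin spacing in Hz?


Step 1 — Nyquist sampling rate:
fs = 2 * fmax = 2 * 47551.0 = 95102.0 Hz

Step 2 — DFT bin spacing:
df = fs / N = 95102.0 / 256 = 371.4922 Hz

371.4922 Hz


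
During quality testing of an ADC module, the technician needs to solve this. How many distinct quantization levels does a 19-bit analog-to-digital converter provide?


Number of quantization levels = 2^N
= 2^19
= 524288

524288


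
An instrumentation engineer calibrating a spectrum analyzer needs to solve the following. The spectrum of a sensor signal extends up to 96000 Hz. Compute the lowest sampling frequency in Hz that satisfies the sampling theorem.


The Nyquist rate is twice the maximum frequency component.
fs_min = 2 * fmax
      = 2 * 96000
      = 192000 Hz

192000


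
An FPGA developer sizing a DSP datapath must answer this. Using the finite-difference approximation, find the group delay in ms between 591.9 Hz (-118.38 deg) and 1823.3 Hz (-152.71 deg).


Group delay from phase difference:
tau = -d(phi)/d(omega)
d(phi) = -34.33 deg = -0.599172 rad
d(omega) = 2*pi*(1823.3 - 591.9) = 7737.1144 rad/s
tau = -(-0.599172) / 7737.1144
    = 0.0774 ms

0.0774 ms


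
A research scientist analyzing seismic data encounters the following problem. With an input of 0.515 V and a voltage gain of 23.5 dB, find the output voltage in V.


Output voltage from dB gain:
V_out = V_in * 10^(gain_dB / 20)
      = 0.515 * 10^(23.5 / 20)
      = 0.515 * 14.962357
      = 7.7056 V

7.7056 V


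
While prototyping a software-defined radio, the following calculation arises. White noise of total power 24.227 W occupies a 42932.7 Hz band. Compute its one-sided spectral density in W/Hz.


Power spectral density:
PSD = P / BW
    = 24.227 / 42932.7
    = 0.0005643 W/Hz

0.0005643 W/Hz


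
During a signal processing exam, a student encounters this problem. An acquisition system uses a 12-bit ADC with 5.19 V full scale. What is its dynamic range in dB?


Dynamic range from full-scale to LSB:
V_min = V_max / 2^bits = 5.19 / 2^12
DR = 20 * log10(V_max / V_min)
   = 20 * log10(2^12)
   = 20 * 12 * log10(2)
   = 72.25 dB

72.25 dB


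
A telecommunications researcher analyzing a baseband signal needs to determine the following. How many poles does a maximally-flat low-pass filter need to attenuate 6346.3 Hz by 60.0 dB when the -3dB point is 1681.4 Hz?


Butterworth filter order formula:
n = log10(10^(A/10) - 1) / (2 * log10(f_stop/f_pass))
10^(60.0/10) - 1 = 999999.0
f_stop/f_pass = 6346.3 / 1681.4 = 3.7744
n = 5.2007 -> ceil = 6

6
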